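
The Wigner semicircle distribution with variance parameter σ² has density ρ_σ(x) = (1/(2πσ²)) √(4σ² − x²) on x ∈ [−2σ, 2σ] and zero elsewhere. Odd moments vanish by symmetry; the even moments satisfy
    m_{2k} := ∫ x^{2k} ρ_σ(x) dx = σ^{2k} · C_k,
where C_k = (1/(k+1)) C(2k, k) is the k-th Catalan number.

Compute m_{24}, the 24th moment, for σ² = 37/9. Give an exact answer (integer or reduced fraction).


By the scaled semicircle moment identity, m_{2k} = σ^{2k} · C_k with k = 12.
C_12 = (1/(k+1)) · C(2k, k) = (1/13) · C(24, 12) = (1/13) · 2704156 = 208012.
σ^{2k} = (σ²)^k = (37/9)^12 = 6582952005840035281/282429536481.

Therefore m_{24} = σ^{24} · C_12 = (6582952005840035281/282429536481) · 208012 = 1369333012638797418871372/282429536481.


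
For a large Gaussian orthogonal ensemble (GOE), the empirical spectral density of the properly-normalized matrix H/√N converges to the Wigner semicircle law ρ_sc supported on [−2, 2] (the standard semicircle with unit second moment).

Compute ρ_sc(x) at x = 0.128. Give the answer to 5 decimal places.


ρ_sc(x) = (1/(2π)) √(4 − x²). With x = 0.128:
  4 − x² = 4 − (0.128)² = 4 − 0.016384 = 3.983616.
  √(4 − x²) = 1.995900.
  1/(2π) = 0.159155.
  ρ_sc(0.128) = 0.159155 · 1.995900 = 0.317657.

Rounded to 5 decimal places: ρ_sc(0.128) ≈ 0.31766.


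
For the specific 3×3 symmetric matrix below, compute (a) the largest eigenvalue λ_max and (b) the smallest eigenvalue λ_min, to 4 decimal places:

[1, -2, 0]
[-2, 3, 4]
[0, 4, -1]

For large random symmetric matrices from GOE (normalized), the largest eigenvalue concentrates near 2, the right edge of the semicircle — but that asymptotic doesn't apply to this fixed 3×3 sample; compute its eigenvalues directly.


Since M is real symmetric, all three eigenvalues are real; they are the roots of det(λI − M) = λ³ − (tr M) λ² + s λ − det M, where s is the sum of the principal 2×2 minors.
tr M = 1 + 3 + (-1) = 3.
s = (1·3 − (-2)²) + (1·(-1) − 0²) + (3·(-1) − 4²) = -1 + (-1) + (-19) = -21.
det M (expand along row 1) = 1·(-19) − (-2)·2 + 0·(-8) = -15.
Characteristic polynomial: λ³ − 3λ² − 21λ + 15 = 0.
Substitute λ = y + (tr M)/3 = y + 1.000000 to remove the quadratic term: y³ + p·y + q = 0 with p = s − (tr M)²/3 = -24.000000 and q = −2(tr M)³/27 + (tr M)·s/3 − det M = -8.000000.
Three real roots ⇒ use the trigonometric (Viète) form: r = 2√(−p/3) = 5.656854, φ = arccos(3q/(p·r)) = arccos(0.176777) = 1.393086 rad.
y_k = r·cos(φ/3 − 2πk/3) for k = 0, 1, 2 gives y = 5.057836, -0.334898, -4.722938.
λ_k = y_k + 1.000000 gives λ = 6.0578, 0.6651, -3.7229 (check: the sum is 3.0000 = tr M).

Hence λ_max = 6.0578 and λ_min = -3.7229.


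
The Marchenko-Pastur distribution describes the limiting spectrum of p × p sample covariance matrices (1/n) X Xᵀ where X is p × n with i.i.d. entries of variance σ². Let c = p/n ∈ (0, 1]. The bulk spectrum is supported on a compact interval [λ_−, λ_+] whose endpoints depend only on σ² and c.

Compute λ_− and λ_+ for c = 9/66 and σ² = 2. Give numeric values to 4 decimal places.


c = 9/66 = 0.136364; √c = 0.369274.
λ_− = σ² (1 − √c)² = 2 · (1 − 0.369274)² = 2 · (0.630726)² = 0.795629.
λ_+ = σ² (1 + √c)² = 2 · (1 + 0.369274)² = 2 · (1.369274)² = 3.749825.

Rounded to 4 decimal places: λ_− ≈ 0.7956, λ_+ ≈ 3.7498.


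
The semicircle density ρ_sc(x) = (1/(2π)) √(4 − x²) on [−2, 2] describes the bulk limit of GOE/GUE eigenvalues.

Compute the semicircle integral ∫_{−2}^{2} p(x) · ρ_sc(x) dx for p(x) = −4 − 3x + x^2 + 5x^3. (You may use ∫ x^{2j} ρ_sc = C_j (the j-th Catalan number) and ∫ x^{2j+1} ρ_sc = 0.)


Write p(x) = Σ a_i x^i, split into monomials and integrate each against ρ_sc separately.
Using ∫ x^{2j} ρ_sc = C_j = (1/(j+1)) C(2j, j) (Catalan numbers) and ∫ x^{2j+1} ρ_sc = 0 (odd monomials vanish by symmetry):
  i = 0 (even): a_0 · C_{0} = -4 · 1 = -4
  i = 1 (odd): ∫ x^1 ρ_sc = 0 (vanishes)
  i = 2 (even): a_2 · C_{1} = 1 · 1 = 1
  i = 3 (odd): ∫ x^3 ρ_sc = 0 (vanishes)

Summing the contributions: ∫_{−2}^{2} p(x) ρ_sc(x) dx = (-4) + 1 = -3.


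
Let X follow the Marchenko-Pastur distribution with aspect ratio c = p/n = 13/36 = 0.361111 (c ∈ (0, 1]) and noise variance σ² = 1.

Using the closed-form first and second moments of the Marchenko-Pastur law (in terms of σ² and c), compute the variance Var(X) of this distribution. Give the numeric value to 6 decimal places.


Recall the MP moments m_1 = E[X] = σ² and m_2 = E[X²] = σ⁴ (1 + c).
m_1 = E[X] = σ² = 1, so m_1² = 1.
m_2 = E[X²] = σ⁴ (1 + c) = 1 · (1 + 0.361111) = 1 · 1.361111 = 1.361111.
(Note m_2 − m_1² simplifies to c · σ⁴ = 0.361111 · 1.)

Var(X) = m_2 − m_1² = 1.361111 − 1 = 0.361111.


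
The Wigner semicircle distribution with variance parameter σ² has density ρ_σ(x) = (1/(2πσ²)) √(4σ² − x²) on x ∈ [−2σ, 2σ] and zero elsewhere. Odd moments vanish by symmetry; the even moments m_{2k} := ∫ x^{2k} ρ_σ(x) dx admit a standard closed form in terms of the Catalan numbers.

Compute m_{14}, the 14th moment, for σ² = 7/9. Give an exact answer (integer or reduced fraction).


By the scaled semicircle moment identity, m_{2k} = σ^{2k} · C_k with k = 7.
C_7 = (1/(k+1)) · C(2k, k) = (1/8) · C(14, 7) = (1/8) · 3432 = 429.
σ^{2k} = (σ²)^k = (7/9)^7 = 823543/4782969.

Therefore m_{14} = σ^{14} · C_7 = (823543/4782969) · 429 = 117766649/1594323.


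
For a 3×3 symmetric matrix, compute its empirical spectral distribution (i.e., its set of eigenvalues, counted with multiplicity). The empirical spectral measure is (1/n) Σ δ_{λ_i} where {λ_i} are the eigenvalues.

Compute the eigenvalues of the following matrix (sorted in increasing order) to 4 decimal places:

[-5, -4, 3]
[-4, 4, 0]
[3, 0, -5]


Since M is real symmetric, all three eigenvalues are real; they are the roots of det(λI − M) = λ³ − (tr M) λ² + s λ − det M, where s is the sum of the principal 2×2 minors.
tr M = -5 + 4 + (-5) = -6.
s = ((-5)·4 − (-4)²) + ((-5)·(-5) − 3²) + (4·(-5) − 0²) = -36 + 16 + (-20) = -40.
det M (expand along row 1) = (-5)·(-20) − (-4)·20 + 3·(-12) = 144.
Characteristic polynomial: λ³ + 6λ² − 40λ − 144 = 0.
Substitute λ = y + (tr M)/3 = y − 2.000000 to remove the quadratic term: y³ + p·y + q = 0 with p = s − (tr M)²/3 = -52.000000 and q = −2(tr M)³/27 + (tr M)·s/3 − det M = -48.000000.
Three real roots ⇒ use the trigonometric (Viète) form: r = 2√(−p/3) = 8.326664, φ = arccos(3q/(p·r)) = arccos(0.332574) = 1.231765 rad.
y_k = r·cos(φ/3 − 2πk/3) for k = 0, 1, 2 gives y = 7.634603, -0.938999, -6.695604.
λ_k = y_k − 2.000000 gives λ = 5.6346, -2.9390, -8.6956 (check: the sum is -6.0000 = tr M).

Eigenvalues sorted in increasing order: [-8.6956, -2.9390, 5.6346].


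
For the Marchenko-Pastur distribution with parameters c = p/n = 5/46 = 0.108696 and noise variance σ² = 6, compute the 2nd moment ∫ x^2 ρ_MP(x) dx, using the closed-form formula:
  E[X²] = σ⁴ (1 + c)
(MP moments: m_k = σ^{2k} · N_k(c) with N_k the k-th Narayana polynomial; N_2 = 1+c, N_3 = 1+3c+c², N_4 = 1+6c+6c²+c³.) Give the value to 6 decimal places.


E[X²] = σ⁴ (1 + c) (second MP moment). With σ² = 6 (so σ⁴ = 36) and c = 5/46 = 0.108696: E[X²] = 36 · (1 + 0.108696) = 36 · 1.108696.

So E[X^2] = 39.913043.


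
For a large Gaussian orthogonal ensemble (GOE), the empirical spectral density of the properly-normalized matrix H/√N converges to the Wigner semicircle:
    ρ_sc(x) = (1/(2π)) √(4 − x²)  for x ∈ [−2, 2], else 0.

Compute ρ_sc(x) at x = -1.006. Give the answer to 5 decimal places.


ρ_sc(x) = (1/(2π)) √(4 − x²). With x = -1.006:
  4 − x² = 4 − (-1.006)² = 4 − 1.012036 = 2.987964.
  √(4 − x²) = 1.728573.
  1/(2π) = 0.159155.
  ρ_sc(-1.006) = 0.159155 · 1.728573 = 0.275111.

Rounded to 5 decimal places: ρ_sc(-1.006) ≈ 0.27511.


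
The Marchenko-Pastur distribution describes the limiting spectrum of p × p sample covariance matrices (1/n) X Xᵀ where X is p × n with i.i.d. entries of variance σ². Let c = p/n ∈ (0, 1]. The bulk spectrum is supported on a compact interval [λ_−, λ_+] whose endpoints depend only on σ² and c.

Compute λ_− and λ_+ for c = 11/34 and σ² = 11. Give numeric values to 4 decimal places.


c = 11/34 = 0.323529; √c = 0.568796.
λ_− = σ² (1 − √c)² = 11 · (1 − 0.568796)² = 11 · (0.431204)² = 2.045301.
λ_+ = σ² (1 + √c)² = 11 · (1 + 0.568796)² = 11 · (1.568796)² = 27.072346.

Rounded to 4 decimal places: λ_− ≈ 2.0453, λ_+ ≈ 27.0723.


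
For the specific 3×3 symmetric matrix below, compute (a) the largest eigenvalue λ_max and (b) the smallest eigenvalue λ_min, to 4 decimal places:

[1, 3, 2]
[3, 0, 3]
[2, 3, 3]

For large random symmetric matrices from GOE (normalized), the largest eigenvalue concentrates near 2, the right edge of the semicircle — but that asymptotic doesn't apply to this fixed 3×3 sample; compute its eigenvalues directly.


Since M is real symmetric, all three eigenvalues are real; they are the roots of det(λI − M) = λ³ − (tr M) λ² + s λ − det M, where s is the sum of the principal 2×2 minors.
tr M = 1 + 0 + 3 = 4.
s = (1·0 − 3²) + (1·3 − 2²) + (0·3 − 3²) = -9 + (-1) + (-9) = -19.
det M (expand along row 1) = 1·(-9) − 3·3 + 2·9 = 0.
Characteristic polynomial: λ³ − 4λ² − 19λ = 0.
Substitute λ = y + (tr M)/3 = y + 1.333333 to remove the quadratic term: y³ + p·y + q = 0 with p = s − (tr M)²/3 = -24.333333 and q = −2(tr M)³/27 + (tr M)·s/3 − det M = -30.074074.
Three real roots ⇒ use the trigonometric (Viète) form: r = 2√(−p/3) = 5.696002, φ = arccos(3q/(p·r)) = arccos(0.650941) = 0.861973 rad.
y_k = r·cos(φ/3 − 2πk/3) for k = 0, 1, 2 gives y = 5.462498, -1.333333, -4.129165.
λ_k = y_k + 1.333333 gives λ = 6.7958, 0.0000, -2.7958 (check: the sum is 4.0000 = tr M).

Hence λ_max = 6.7958 and λ_min = -2.7958.


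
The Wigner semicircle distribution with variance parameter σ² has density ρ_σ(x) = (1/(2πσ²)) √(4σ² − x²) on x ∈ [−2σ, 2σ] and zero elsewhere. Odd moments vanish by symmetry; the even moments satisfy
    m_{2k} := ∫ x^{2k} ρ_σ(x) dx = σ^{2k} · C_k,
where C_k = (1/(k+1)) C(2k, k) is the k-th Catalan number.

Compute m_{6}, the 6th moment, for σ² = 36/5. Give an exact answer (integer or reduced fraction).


By the scaled semicircle moment identity, m_{2k} = σ^{2k} · C_k with k = 3.
C_3 = (1/(k+1)) · C(2k, k) = (1/4) · C(6, 3) = (1/4) · 20 = 5.
σ^{2k} = (σ²)^k = (36/5)^3 = 46656/125.

Therefore m_{6} = σ^{6} · C_3 = (46656/125) · 5 = 46656/25.


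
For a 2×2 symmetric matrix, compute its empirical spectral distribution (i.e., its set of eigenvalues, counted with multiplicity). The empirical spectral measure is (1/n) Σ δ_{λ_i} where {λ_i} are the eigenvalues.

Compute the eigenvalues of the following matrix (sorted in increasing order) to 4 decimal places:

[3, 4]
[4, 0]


Since M is real symmetric, both eigenvalues are real; they are the roots of det(λI − M) = λ² − (tr M) λ + det M.
tr M = 3 + 0 = 3.
det M = 3·0 − 4² = 0 − 16 = -16.
Characteristic polynomial: λ² − 3λ − 16 = 0.
Discriminant Δ = (tr M)² − 4·det M = 9 − (-64) = 73; √Δ = 8.544004.
λ = (tr M ± √Δ)/2 = (3 ± 8.544004)/2, giving (tr M − √Δ)/2 = -2.7720 and (tr M + √Δ)/2 = 5.7720.

Eigenvalues sorted in increasing order: [-2.7720, 5.7720].


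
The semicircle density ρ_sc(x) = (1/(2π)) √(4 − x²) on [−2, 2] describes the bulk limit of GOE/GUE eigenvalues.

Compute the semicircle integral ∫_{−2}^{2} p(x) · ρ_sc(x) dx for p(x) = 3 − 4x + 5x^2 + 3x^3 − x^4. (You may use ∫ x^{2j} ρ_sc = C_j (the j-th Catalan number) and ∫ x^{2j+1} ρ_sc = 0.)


Write p(x) = Σ a_i x^i, split into monomials and integrate each against ρ_sc separately.
Using ∫ x^{2j} ρ_sc = C_j = (1/(j+1)) C(2j, j) (Catalan numbers) and ∫ x^{2j+1} ρ_sc = 0 (odd monomials vanish by symmetry):
  i = 0 (even): a_0 · C_{0} = 3 · 1 = 3
  i = 1 (odd): ∫ x^1 ρ_sc = 0 (vanishes)
  i = 2 (even): a_2 · C_{1} = 5 · 1 = 5
  i = 3 (odd): ∫ x^3 ρ_sc = 0 (vanishes)
  i = 4 (even): a_4 · C_{2} = -1 · 2 = -2

Summing the contributions: ∫_{−2}^{2} p(x) ρ_sc(x) dx = 3 + 5 + (-2) = 6.


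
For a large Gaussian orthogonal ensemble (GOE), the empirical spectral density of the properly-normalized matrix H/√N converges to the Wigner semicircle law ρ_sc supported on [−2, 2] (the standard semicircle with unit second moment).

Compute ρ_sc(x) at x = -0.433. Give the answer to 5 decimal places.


ρ_sc(x) = (1/(2π)) √(4 − x²). With x = -0.433:
  4 − x² = 4 − (-0.433)² = 4 − 0.187489 = 3.812511.
  √(4 − x²) = 1.952565.
  1/(2π) = 0.159155.
  ρ_sc(-0.433) = 0.159155 · 1.952565 = 0.310760.

Rounded to 5 decimal places: ρ_sc(-0.433) ≈ 0.31076.


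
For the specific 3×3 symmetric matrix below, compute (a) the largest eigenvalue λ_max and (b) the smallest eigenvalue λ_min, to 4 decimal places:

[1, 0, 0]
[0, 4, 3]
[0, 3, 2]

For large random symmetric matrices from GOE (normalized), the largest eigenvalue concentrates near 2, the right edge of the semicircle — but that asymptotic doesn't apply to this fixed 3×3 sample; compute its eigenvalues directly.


Since M is real symmetric, all three eigenvalues are real; they are the roots of det(λI − M) = λ³ − (tr M) λ² + s λ − det M, where s is the sum of the principal 2×2 minors.
tr M = 1 + 4 + 2 = 7.
s = (1·4 − 0²) + (1·2 − 0²) + (4·2 − 3²) = 4 + 2 + (-1) = 5.
det M (expand along row 1) = 1·(-1) − 0·0 + 0·0 = -1.
Characteristic polynomial: λ³ − 7λ² + 5λ + 1 = 0.
Substitute λ = y + (tr M)/3 = y + 2.333333 to remove the quadratic term: y³ + p·y + q = 0 with p = s − (tr M)²/3 = -11.333333 and q = −2(tr M)³/27 + (tr M)·s/3 − det M = -12.740741.
Three real roots ⇒ use the trigonometric (Viète) form: r = 2√(−p/3) = 3.887301, φ = arccos(3q/(p·r)) = arccos(0.867581) = 0.520479 rad.
y_k = r·cos(φ/3 − 2πk/3) for k = 0, 1, 2 gives y = 3.828944, -1.333333, -2.495611.
λ_k = y_k + 2.333333 gives λ = 6.1623, 1.0000, -0.1623 (check: the sum is 7.0000 = tr M).

Hence λ_max = 6.1623 and λ_min = -0.1623.


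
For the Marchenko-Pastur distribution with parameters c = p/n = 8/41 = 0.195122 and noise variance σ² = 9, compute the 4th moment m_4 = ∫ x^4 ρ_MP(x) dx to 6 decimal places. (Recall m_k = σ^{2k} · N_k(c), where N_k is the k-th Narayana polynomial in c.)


E[X⁴] = σ⁸ (1 + 6c + 6c² + c³) (fourth MP moment). With σ² = 9 (so σ⁸ = 6561) and c = 8/41 = 0.195122: E[X⁴] = 6561 · (1 + 6·0.195122 + 6·(0.195122)² + (0.195122)³) = 6561 · 2.406596.

So E[X^4] = 15789.676078.


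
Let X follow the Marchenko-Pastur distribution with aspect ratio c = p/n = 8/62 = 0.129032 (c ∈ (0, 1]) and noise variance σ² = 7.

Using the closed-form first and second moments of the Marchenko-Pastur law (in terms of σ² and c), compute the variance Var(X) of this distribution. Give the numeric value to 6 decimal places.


Recall the MP moments m_1 = E[X] = σ² and m_2 = E[X²] = σ⁴ (1 + c).
m_1 = E[X] = σ² = 7, so m_1² = 49.
m_2 = E[X²] = σ⁴ (1 + c) = 49 · (1 + 0.129032) = 49 · 1.129032 = 55.322581.
(Note m_2 − m_1² simplifies to c · σ⁴ = 0.129032 · 49.)

Var(X) = m_2 − m_1² = 55.322581 − 49 = 6.322581.


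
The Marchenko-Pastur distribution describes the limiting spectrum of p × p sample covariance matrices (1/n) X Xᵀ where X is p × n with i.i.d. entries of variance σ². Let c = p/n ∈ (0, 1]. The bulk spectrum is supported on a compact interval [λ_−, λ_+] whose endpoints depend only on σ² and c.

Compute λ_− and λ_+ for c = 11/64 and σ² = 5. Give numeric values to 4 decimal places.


c = 11/64 = 0.171875; √c = 0.414578.
λ_− = σ² (1 − √c)² = 5 · (1 − 0.414578)² = 5 · (0.585422)² = 1.713594.
λ_+ = σ² (1 + √c)² = 5 · (1 + 0.414578)² = 5 · (1.414578)² = 10.005156.

Rounded to 4 decimal places: λ_− ≈ 1.7136, λ_+ ≈ 10.0052.


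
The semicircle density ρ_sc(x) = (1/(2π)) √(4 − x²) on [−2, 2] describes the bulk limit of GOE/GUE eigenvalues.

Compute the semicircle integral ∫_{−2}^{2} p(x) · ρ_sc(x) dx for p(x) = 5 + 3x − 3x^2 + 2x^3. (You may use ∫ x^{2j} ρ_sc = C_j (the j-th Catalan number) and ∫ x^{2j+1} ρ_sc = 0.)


Write p(x) = Σ a_i x^i, split into monomials and integrate each against ρ_sc separately.
Using ∫ x^{2j} ρ_sc = C_j = (1/(j+1)) C(2j, j) (Catalan numbers) and ∫ x^{2j+1} ρ_sc = 0 (odd monomials vanish by symmetry):
  i = 0 (even): a_0 · C_{0} = 5 · 1 = 5
  i = 1 (odd): ∫ x^1 ρ_sc = 0 (vanishes)
  i = 2 (even): a_2 · C_{1} = -3 · 1 = -3
  i = 3 (odd): ∫ x^3 ρ_sc = 0 (vanishes)

Summing the contributions: ∫_{−2}^{2} p(x) ρ_sc(x) dx = 5 + (-3) = 2.


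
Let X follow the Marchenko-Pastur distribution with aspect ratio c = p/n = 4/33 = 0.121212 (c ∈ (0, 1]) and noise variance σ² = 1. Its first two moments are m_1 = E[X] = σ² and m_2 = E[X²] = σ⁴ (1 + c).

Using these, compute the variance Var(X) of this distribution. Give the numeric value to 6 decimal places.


m_1 = E[X] = σ² = 1, so m_1² = 1.
m_2 = E[X²] = σ⁴ (1 + c) = 1 · (1 + 0.121212) = 1 · 1.121212 = 1.121212.
(Note m_2 − m_1² simplifies to c · σ⁴ = 0.121212 · 1.)

Var(X) = m_2 − m_1² = 1.121212 − 1 = 0.121212.


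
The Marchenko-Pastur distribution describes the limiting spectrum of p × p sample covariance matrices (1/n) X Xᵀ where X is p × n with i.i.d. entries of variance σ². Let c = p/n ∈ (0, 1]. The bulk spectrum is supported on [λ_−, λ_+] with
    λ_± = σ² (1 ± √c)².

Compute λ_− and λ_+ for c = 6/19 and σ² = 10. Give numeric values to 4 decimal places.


c = 6/19 = 0.315789; √c = 0.561951.
λ_− = σ² (1 − √c)² = 10 · (1 − 0.561951)² = 10 · (0.438049)² = 1.918865.
λ_+ = σ² (1 + √c)² = 10 · (1 + 0.561951)² = 10 · (1.561951)² = 24.396924.

Rounded to 4 decimal places: λ_− ≈ 1.9189, λ_+ ≈ 24.3969.


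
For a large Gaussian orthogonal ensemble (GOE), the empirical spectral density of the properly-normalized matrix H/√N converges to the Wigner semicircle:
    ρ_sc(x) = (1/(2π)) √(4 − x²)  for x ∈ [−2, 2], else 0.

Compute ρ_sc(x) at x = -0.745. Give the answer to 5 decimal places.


ρ_sc(x) = (1/(2π)) √(4 − x²). With x = -0.745:
  4 − x² = 4 − (-0.745)² = 4 − 0.555025 = 3.444975.
  √(4 − x²) = 1.856064.
  1/(2π) = 0.159155.
  ρ_sc(-0.745) = 0.159155 · 1.856064 = 0.295402.

Rounded to 5 decimal places: ρ_sc(-0.745) ≈ 0.29540.


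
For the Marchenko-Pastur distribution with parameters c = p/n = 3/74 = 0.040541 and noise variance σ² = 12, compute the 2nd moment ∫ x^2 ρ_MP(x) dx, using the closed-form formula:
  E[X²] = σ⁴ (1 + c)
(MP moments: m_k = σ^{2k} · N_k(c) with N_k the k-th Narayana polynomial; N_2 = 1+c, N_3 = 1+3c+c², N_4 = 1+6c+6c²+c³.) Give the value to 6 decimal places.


E[X²] = σ⁴ (1 + c) (second MP moment). With σ² = 12 (so σ⁴ = 144) and c = 3/74 = 0.040541: E[X²] = 144 · (1 + 0.040541) = 144 · 1.040541.

So E[X^2] = 149.837838.


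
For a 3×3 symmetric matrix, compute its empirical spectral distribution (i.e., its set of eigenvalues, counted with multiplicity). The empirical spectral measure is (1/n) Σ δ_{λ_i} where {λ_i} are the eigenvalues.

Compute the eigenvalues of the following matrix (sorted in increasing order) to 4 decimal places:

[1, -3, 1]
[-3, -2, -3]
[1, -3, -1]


Since M is real symmetric, all three eigenvalues are real; they are the roots of det(λI − M) = λ³ − (tr M) λ² + s λ − det M, where s is the sum of the principal 2×2 minors.
tr M = 1 + (-2) + (-1) = -2.
s = (1·(-2) − (-3)²) + (1·(-1) − 1²) + ((-2)·(-1) − (-3)²) = -11 + (-2) + (-7) = -20.
det M (expand along row 1) = 1·(-7) − (-3)·6 + 1·11 = 22.
Characteristic polynomial: λ³ + 2λ² − 20λ − 22 = 0.
Substitute λ = y + (tr M)/3 = y − 0.666667 to remove the quadratic term: y³ + p·y + q = 0 with p = s − (tr M)²/3 = -21.333333 and q = −2(tr M)³/27 + (tr M)·s/3 − det M = -8.074074.
Three real roots ⇒ use the trigonometric (Viète) form: r = 2√(−p/3) = 5.333333, φ = arccos(3q/(p·r)) = arccos(0.212891) = 1.356264 rad.
y_k = r·cos(φ/3 − 2πk/3) for k = 0, 1, 2 gives y = 4.797530, -0.381066, -4.416464.
λ_k = y_k − 0.666667 gives λ = 4.1309, -1.0477, -5.0831 (check: the sum is -2.0000 = tr M).

Eigenvalues sorted in increasing order: [-5.0831, -1.0477, 4.1309].


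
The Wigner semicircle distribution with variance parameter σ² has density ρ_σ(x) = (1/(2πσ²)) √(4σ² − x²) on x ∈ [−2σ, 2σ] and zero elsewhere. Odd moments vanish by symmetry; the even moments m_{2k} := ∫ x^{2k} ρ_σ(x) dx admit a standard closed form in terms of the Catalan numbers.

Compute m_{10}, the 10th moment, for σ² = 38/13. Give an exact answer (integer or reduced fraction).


By the scaled semicircle moment identity, m_{2k} = σ^{2k} · C_k with k = 5.
C_5 = (1/(k+1)) · C(2k, k) = (1/6) · C(10, 5) = (1/6) · 252 = 42.
σ^{2k} = (σ²)^k = (38/13)^5 = 79235168/371293.

Therefore m_{10} = σ^{10} · C_5 = (79235168/371293) · 42 = 3327877056/371293.


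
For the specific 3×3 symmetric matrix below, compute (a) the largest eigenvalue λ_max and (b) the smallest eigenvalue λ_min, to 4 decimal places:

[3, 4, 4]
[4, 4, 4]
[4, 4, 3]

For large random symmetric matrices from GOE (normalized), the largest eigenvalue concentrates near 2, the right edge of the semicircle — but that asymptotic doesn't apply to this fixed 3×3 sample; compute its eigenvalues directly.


Since M is real symmetric, all three eigenvalues are real; they are the roots of det(λI − M) = λ³ − (tr M) λ² + s λ − det M, where s is the sum of the principal 2×2 minors.
tr M = 3 + 4 + 3 = 10.
s = (3·4 − 4²) + (3·3 − 4²) + (4·3 − 4²) = -4 + (-7) + (-4) = -15.
det M (expand along row 1) = 3·(-4) − 4·(-4) + 4·0 = 4.
Characteristic polynomial: λ³ − 10λ² − 15λ − 4 = 0.
Substitute λ = y + (tr M)/3 = y + 3.333333 to remove the quadratic term: y³ + p·y + q = 0 with p = s − (tr M)²/3 = -48.333333 and q = −2(tr M)³/27 + (tr M)·s/3 − det M = -128.074074.
Three real roots ⇒ use the trigonometric (Viète) form: r = 2√(−p/3) = 8.027730, φ = arccos(3q/(p·r)) = arccos(0.990246) = 0.139787 rad.
y_k = r·cos(φ/3 − 2πk/3) for k = 0, 1, 2 gives y = 8.019017, -3.685683, -4.333333.
λ_k = y_k + 3.333333 gives λ = 11.3523, -0.3523, -1.0000 (check: the sum is 10.0000 = tr M).

Hence λ_max = 11.3523 and λ_min = -1.0000.


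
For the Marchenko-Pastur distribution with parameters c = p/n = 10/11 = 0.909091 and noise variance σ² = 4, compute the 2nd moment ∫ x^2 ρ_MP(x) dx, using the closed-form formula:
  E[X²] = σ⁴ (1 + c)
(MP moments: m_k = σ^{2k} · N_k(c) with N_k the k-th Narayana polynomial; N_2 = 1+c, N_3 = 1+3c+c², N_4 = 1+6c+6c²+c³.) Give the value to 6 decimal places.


E[X²] = σ⁴ (1 + c) (second MP moment). With σ² = 4 (so σ⁴ = 16) and c = 10/11 = 0.909091: E[X²] = 16 · (1 + 0.909091) = 16 · 1.909091.

So E[X^2] = 30.545455.


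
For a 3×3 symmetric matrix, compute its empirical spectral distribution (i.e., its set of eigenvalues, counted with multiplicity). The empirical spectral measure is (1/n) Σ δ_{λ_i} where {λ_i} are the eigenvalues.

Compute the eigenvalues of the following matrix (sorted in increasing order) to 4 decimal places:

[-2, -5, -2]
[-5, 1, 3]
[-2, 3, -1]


Since M is real symmetric, all three eigenvalues are real; they are the roots of det(λI − M) = λ³ − (tr M) λ² + s λ − det M, where s is the sum of the principal 2×2 minors.
tr M = -2 + 1 + (-1) = -2.
s = ((-2)·1 − (-5)²) + ((-2)·(-1) − (-2)²) + (1·(-1) − 3²) = -27 + (-2) + (-10) = -39.
det M (expand along row 1) = (-2)·(-10) − (-5)·11 + (-2)·(-13) = 101.
Characteristic polynomial: λ³ + 2λ² − 39λ − 101 = 0.
Substitute λ = y + (tr M)/3 = y − 0.666667 to remove the quadratic term: y³ + p·y + q = 0 with p = s − (tr M)²/3 = -40.333333 and q = −2(tr M)³/27 + (tr M)·s/3 − det M = -74.407407.
Three real roots ⇒ use the trigonometric (Viète) form: r = 2√(−p/3) = 7.333333, φ = arccos(3q/(p·r)) = arccos(0.754696) = 0.715606 rad.
y_k = r·cos(φ/3 − 2πk/3) for k = 0, 1, 2 gives y = 7.125691, -2.062267, -5.063423.
λ_k = y_k − 0.666667 gives λ = 6.4590, -2.7289, -5.7301 (check: the sum is -2.0000 = tr M).

Eigenvalues sorted in increasing order: [-5.7301, -2.7289, 6.4590].


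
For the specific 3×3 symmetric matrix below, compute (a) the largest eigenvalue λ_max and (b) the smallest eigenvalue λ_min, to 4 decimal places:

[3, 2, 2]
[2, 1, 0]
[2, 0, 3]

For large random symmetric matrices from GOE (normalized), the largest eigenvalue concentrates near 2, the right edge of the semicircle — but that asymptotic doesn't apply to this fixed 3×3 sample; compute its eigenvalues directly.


Since M is real symmetric, all three eigenvalues are real; they are the roots of det(λI − M) = λ³ − (tr M) λ² + s λ − det M, where s is the sum of the principal 2×2 minors.
tr M = 3 + 1 + 3 = 7.
s = (3·1 − 2²) + (3·3 − 2²) + (1·3 − 0²) = -1 + 5 + 3 = 7.
det M (expand along row 1) = 3·3 − 2·6 + 2·(-2) = -7.
Characteristic polynomial: λ³ − 7λ² + 7λ + 7 = 0.
Substitute λ = y + (tr M)/3 = y + 2.333333 to remove the quadratic term: y³ + p·y + q = 0 with p = s − (tr M)²/3 = -9.333333 and q = −2(tr M)³/27 + (tr M)·s/3 − det M = -2.074074.
Three real roots ⇒ use the trigonometric (Viète) form: r = 2√(−p/3) = 3.527668, φ = arccos(3q/(p·r)) = arccos(0.188982) = 1.380671 rad.
y_k = r·cos(φ/3 − 2πk/3) for k = 0, 1, 2 gives y = 3.160626, -0.223417, -2.937209.
λ_k = y_k + 2.333333 gives λ = 5.4940, 2.1099, -0.6039 (check: the sum is 7.0000 = tr M).

Hence λ_max = 5.4940 and λ_min = -0.6039.


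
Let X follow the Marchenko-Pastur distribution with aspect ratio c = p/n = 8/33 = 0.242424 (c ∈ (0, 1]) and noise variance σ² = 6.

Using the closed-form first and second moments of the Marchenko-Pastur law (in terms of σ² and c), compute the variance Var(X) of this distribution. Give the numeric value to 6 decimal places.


Recall the MP moments m_1 = E[X] = σ² and m_2 = E[X²] = σ⁴ (1 + c).
m_1 = E[X] = σ² = 6, so m_1² = 36.
m_2 = E[X²] = σ⁴ (1 + c) = 36 · (1 + 0.242424) = 36 · 1.242424 = 44.727273.
(Note m_2 − m_1² simplifies to c · σ⁴ = 0.242424 · 36.)

Var(X) = m_2 − m_1² = 44.727273 − 36 = 8.727273.


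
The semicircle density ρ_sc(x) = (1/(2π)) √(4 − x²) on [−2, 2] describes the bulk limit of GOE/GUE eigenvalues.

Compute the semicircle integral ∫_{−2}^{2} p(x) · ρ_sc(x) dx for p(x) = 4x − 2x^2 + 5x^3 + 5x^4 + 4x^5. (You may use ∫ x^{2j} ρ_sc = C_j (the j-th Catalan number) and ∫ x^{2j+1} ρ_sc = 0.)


Write p(x) = Σ a_i x^i, split into monomials and integrate each against ρ_sc separately.
Using ∫ x^{2j} ρ_sc = C_j = (1/(j+1)) C(2j, j) (Catalan numbers) and ∫ x^{2j+1} ρ_sc = 0 (odd monomials vanish by symmetry):
  i = 1 (odd): ∫ x^1 ρ_sc = 0 (vanishes)
  i = 2 (even): a_2 · C_{1} = -2 · 1 = -2
  i = 3 (odd): ∫ x^3 ρ_sc = 0 (vanishes)
  i = 4 (even): a_4 · C_{2} = 5 · 2 = 10
  i = 5 (odd): ∫ x^5 ρ_sc = 0 (vanishes)

Summing the contributions: ∫_{−2}^{2} p(x) ρ_sc(x) dx = (-2) + 10 = 8.


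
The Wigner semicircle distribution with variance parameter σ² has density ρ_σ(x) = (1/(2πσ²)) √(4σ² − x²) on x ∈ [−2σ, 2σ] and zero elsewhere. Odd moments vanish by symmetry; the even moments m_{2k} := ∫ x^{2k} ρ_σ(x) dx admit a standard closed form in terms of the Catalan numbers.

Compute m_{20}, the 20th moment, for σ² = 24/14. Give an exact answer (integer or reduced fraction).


By the scaled semicircle moment identity, m_{2k} = σ^{2k} · C_k with k = 10.
C_10 = (1/(k+1)) · C(2k, k) = (1/11) · C(20, 10) = (1/11) · 184756 = 16796.
σ^{2k} = (σ²)^k = (24/14)^10 = 61917364224/282475249.

Therefore m_{20} = σ^{20} · C_10 = (61917364224/282475249) · 16796 = 1039964049506304/282475249.


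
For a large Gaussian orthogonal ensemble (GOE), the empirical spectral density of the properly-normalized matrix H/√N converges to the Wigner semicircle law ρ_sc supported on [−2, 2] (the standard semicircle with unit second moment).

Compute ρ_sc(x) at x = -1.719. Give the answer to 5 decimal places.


ρ_sc(x) = (1/(2π)) √(4 − x²). With x = -1.719:
  4 − x² = 4 − (-1.719)² = 4 − 2.954961 = 1.045039.
  √(4 − x²) = 1.022271.
  1/(2π) = 0.159155.
  ρ_sc(-1.719) = 0.159155 · 1.022271 = 0.162700.

Rounded to 5 decimal places: ρ_sc(-1.719) ≈ 0.16270.


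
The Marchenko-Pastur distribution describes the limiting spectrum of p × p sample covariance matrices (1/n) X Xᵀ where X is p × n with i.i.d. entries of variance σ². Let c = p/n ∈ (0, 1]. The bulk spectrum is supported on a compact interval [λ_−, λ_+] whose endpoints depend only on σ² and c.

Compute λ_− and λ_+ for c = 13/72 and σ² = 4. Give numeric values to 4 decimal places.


c = 13/72 = 0.180556; √c = 0.424918.
λ_− = σ² (1 − √c)² = 4 · (1 − 0.424918)² = 4 · (0.575082)² = 1.322876.
λ_+ = σ² (1 + √c)² = 4 · (1 + 0.424918)² = 4 · (1.424918)² = 8.121569.

Rounded to 4 decimal places: λ_− ≈ 1.3229, λ_+ ≈ 8.1216.


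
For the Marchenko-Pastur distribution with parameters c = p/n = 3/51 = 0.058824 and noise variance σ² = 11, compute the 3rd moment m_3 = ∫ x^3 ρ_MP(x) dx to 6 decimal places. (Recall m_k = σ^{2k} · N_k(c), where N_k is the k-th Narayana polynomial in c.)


E[X³] = σ⁶ (1 + 3c + c²) (third MP moment). With σ² = 11 (so σ⁶ = 1331) and c = 3/51 = 0.058824: E[X³] = 1331 · (1 + 3·0.058824 + (0.058824)²) = 1331 · 1.179931.

So E[X^3] = 1570.487889.


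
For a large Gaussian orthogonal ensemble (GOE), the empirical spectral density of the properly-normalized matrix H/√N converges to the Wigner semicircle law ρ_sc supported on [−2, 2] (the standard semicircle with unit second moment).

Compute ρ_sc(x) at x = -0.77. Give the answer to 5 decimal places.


ρ_sc(x) = (1/(2π)) √(4 − x²). With x = -0.77:
  4 − x² = 4 − (-0.77)² = 4 − 0.592900 = 3.407100.
  √(4 − x²) = 1.845833.
  1/(2π) = 0.159155.
  ρ_sc(-0.77) = 0.159155 · 1.845833 = 0.293773.

Rounded to 5 decimal places: ρ_sc(-0.77) ≈ 0.29377.


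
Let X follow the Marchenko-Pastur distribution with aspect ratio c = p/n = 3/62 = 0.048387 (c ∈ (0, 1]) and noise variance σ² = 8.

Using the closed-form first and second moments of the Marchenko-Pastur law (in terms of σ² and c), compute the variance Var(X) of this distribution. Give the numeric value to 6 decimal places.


Recall the MP moments m_1 = E[X] = σ² and m_2 = E[X²] = σ⁴ (1 + c).
m_1 = E[X] = σ² = 8, so m_1² = 64.
m_2 = E[X²] = σ⁴ (1 + c) = 64 · (1 + 0.048387) = 64 · 1.048387 = 67.096774.
(Note m_2 − m_1² simplifies to c · σ⁴ = 0.048387 · 64.)

Var(X) = m_2 − m_1² = 67.096774 − 64 = 3.096774.


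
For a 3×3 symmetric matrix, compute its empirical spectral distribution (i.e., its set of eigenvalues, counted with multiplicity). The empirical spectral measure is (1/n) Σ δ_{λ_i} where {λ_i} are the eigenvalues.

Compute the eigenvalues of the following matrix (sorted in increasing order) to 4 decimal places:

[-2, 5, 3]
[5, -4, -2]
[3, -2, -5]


Since M is real symmetric, all three eigenvalues are real; they are the roots of det(λI − M) = λ³ − (tr M) λ² + s λ − det M, where s is the sum of the principal 2×2 minors.
tr M = -2 + (-4) + (-5) = -11.
s = ((-2)·(-4) − 5²) + ((-2)·(-5) − 3²) + ((-4)·(-5) − (-2)²) = -17 + 1 + 16 = 0.
det M (expand along row 1) = (-2)·16 − 5·(-19) + 3·2 = 69.
Characteristic polynomial: λ³ + 11λ² − 69 = 0.
Substitute λ = y + (tr M)/3 = y − 3.666667 to remove the quadratic term: y³ + p·y + q = 0 with p = s − (tr M)²/3 = -40.333333 and q = −2(tr M)³/27 + (tr M)·s/3 − det M = 29.592593.
Three real roots ⇒ use the trigonometric (Viète) form: r = 2√(−p/3) = 7.333333, φ = arccos(3q/(p·r)) = arccos(-0.300150) = 1.875647 rad.
y_k = r·cos(φ/3 − 2πk/3) for k = 0, 1, 2 gives y = 5.946138, 0.743908, -6.690046.
λ_k = y_k − 3.666667 gives λ = 2.2795, -2.9228, -10.3567 (check: the sum is -11.0000 = tr M).

Eigenvalues sorted in increasing order: [-10.3567, -2.9228, 2.2795].


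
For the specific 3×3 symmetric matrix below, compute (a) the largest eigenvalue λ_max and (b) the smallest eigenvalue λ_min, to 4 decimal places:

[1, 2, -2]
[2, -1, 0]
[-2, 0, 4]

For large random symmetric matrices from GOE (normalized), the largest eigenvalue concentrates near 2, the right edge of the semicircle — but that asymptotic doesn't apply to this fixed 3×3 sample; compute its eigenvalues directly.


Since M is real symmetric, all three eigenvalues are real; they are the roots of det(λI − M) = λ³ − (tr M) λ² + s λ − det M, where s is the sum of the principal 2×2 minors.
tr M = 1 + (-1) + 4 = 4.
s = (1·(-1) − 2²) + (1·4 − (-2)²) + ((-1)·4 − 0²) = -5 + 0 + (-4) = -9.
det M (expand along row 1) = 1·(-4) − 2·8 + (-2)·(-2) = -16.
Characteristic polynomial: λ³ − 4λ² − 9λ + 16 = 0.
Substitute λ = y + (tr M)/3 = y + 1.333333 to remove the quadratic term: y³ + p·y + q = 0 with p = s − (tr M)²/3 = -14.333333 and q = −2(tr M)³/27 + (tr M)·s/3 − det M = -0.740741.
Three real roots ⇒ use the trigonometric (Viète) form: r = 2√(−p/3) = 4.371626, φ = arccos(3q/(p·r)) = arccos(0.035465) = 1.535324 rad.
y_k = r·cos(φ/3 − 2πk/3) for k = 0, 1, 2 gives y = 3.811519, -0.051689, -3.759830.
λ_k = y_k + 1.333333 gives λ = 5.1449, 1.2816, -2.4265 (check: the sum is 4.0000 = tr M).

Hence λ_max = 5.1449 and λ_min = -2.4265.


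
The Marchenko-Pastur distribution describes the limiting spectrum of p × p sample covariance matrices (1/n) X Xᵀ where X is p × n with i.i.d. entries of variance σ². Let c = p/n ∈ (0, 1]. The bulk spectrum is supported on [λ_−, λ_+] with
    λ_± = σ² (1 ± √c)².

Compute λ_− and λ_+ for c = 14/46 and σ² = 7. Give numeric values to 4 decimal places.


c = 14/46 = 0.304348; √c = 0.551677.
λ_− = σ² (1 − √c)² = 7 · (1 − 0.551677)² = 7 · (0.448323)² = 1.406953.
λ_+ = σ² (1 + √c)² = 7 · (1 + 0.551677)² = 7 · (1.551677)² = 16.853917.

Rounded to 4 decimal places: λ_− ≈ 1.4070, λ_+ ≈ 16.8539.


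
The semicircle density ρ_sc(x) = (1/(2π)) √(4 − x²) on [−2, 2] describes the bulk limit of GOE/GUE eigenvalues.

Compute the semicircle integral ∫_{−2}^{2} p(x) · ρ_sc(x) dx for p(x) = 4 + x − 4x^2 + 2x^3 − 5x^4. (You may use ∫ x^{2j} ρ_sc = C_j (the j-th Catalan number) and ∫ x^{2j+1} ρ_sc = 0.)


Write p(x) = Σ a_i x^i, split into monomials and integrate each against ρ_sc separately.
Using ∫ x^{2j} ρ_sc = C_j = (1/(j+1)) C(2j, j) (Catalan numbers) and ∫ x^{2j+1} ρ_sc = 0 (odd monomials vanish by symmetry):
  i = 0 (even): a_0 · C_{0} = 4 · 1 = 4
  i = 1 (odd): ∫ x^1 ρ_sc = 0 (vanishes)
  i = 2 (even): a_2 · C_{1} = -4 · 1 = -4
  i = 3 (odd): ∫ x^3 ρ_sc = 0 (vanishes)
  i = 4 (even): a_4 · C_{2} = -5 · 2 = -10

Summing the contributions: ∫_{−2}^{2} p(x) ρ_sc(x) dx = 4 + (-4) + (-10) = -10.


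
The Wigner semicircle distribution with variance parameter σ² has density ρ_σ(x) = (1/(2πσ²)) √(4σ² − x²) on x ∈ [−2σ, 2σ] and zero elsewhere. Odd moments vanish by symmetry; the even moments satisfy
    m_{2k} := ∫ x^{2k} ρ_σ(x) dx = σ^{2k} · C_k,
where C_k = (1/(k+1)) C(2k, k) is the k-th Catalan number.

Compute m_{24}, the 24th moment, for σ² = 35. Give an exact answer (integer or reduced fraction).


By the scaled semicircle moment identity, m_{2k} = σ^{2k} · C_k with k = 12.
C_12 = (1/(k+1)) · C(2k, k) = (1/13) · C(24, 12) = (1/13) · 2704156 = 208012.
σ^{2k} = (σ²)^k = (35)^12 = 3379220508056640625.

Therefore m_{24} = σ^{24} · C_12 = 3379220508056640625 · 208012 = 702918416321877929687500.


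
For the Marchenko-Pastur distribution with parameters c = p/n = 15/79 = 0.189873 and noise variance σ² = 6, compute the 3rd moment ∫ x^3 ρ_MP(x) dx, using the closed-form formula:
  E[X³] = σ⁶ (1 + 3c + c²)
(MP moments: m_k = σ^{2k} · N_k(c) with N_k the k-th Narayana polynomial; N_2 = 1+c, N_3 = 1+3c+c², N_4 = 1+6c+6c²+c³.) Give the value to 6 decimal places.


E[X³] = σ⁶ (1 + 3c + c²) (third MP moment). With σ² = 6 (so σ⁶ = 216) and c = 15/79 = 0.189873: E[X³] = 216 · (1 + 3·0.189873 + (0.189873)²) = 216 · 1.605672.

So E[X^3] = 346.825188.


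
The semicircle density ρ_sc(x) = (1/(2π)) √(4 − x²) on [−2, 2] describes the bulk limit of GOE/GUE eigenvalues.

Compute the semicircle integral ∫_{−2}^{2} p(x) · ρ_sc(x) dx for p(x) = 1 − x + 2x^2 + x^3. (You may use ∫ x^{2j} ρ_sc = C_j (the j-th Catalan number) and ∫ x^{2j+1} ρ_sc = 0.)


Write p(x) = Σ a_i x^i, split into monomials and integrate each against ρ_sc separately.
Using ∫ x^{2j} ρ_sc = C_j = (1/(j+1)) C(2j, j) (Catalan numbers) and ∫ x^{2j+1} ρ_sc = 0 (odd monomials vanish by symmetry):
  i = 0 (even): a_0 · C_{0} = 1 · 1 = 1
  i = 1 (odd): ∫ x^1 ρ_sc = 0 (vanishes)
  i = 2 (even): a_2 · C_{1} = 2 · 1 = 2
  i = 3 (odd): ∫ x^3 ρ_sc = 0 (vanishes)

Summing the contributions: ∫_{−2}^{2} p(x) ρ_sc(x) dx = 1 + 2 = 3.


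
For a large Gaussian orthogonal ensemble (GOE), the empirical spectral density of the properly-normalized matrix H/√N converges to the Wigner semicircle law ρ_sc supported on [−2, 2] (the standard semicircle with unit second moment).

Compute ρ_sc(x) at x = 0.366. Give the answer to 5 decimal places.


ρ_sc(x) = (1/(2π)) √(4 − x²). With x = 0.366:
  4 − x² = 4 − (0.366)² = 4 − 0.133956 = 3.866044.
  √(4 − x²) = 1.966226.
  1/(2π) = 0.159155.
  ρ_sc(0.366) = 0.159155 · 1.966226 = 0.312935.

Rounded to 5 decimal places: ρ_sc(0.366) ≈ 0.31293.


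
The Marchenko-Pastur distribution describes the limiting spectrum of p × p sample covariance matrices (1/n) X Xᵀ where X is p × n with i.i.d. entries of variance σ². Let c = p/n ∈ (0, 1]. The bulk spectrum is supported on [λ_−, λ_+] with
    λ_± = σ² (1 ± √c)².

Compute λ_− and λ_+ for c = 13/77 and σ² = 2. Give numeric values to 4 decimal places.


c = 13/77 = 0.168831; √c = 0.410891.
λ_− = σ² (1 − √c)² = 2 · (1 − 0.410891)² = 2 · (0.589109)² = 0.694100.
λ_+ = σ² (1 + √c)² = 2 · (1 + 0.410891)² = 2 · (1.410891)² = 3.981225.

Rounded to 4 decimal places: λ_− ≈ 0.6941, λ_+ ≈ 3.9812.


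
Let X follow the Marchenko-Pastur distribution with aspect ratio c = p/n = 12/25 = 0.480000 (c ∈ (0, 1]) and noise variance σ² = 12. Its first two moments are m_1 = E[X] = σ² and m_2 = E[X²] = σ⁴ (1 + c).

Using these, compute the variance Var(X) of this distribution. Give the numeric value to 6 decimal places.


m_1 = E[X] = σ² = 12, so m_1² = 144.
m_2 = E[X²] = σ⁴ (1 + c) = 144 · (1 + 0.480000) = 144 · 1.480000 = 213.120000.
(Note m_2 − m_1² simplifies to c · σ⁴ = 0.480000 · 144.)

Var(X) = m_2 − m_1² = 213.120000 − 144 = 69.120000.


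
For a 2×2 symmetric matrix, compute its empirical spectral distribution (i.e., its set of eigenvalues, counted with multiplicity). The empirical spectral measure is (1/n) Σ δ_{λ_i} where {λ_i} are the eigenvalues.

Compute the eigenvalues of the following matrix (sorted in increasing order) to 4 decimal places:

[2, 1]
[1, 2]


Since M is real symmetric, both eigenvalues are real; they are the roots of det(λI − M) = λ² − (tr M) λ + det M.
tr M = 2 + 2 = 4.
det M = 2·2 − 1² = 4 − 1 = 3.
Characteristic polynomial: λ² − 4λ + 3 = 0.
Discriminant Δ = (tr M)² − 4·det M = 16 − 12 = 4; √Δ = 2.000000.
λ = (tr M ± √Δ)/2 = (4 ± 2.000000)/2, giving (tr M − √Δ)/2 = 1.0000 and (tr M + √Δ)/2 = 3.0000.

Eigenvalues sorted in increasing order: [1.0000, 3.0000].
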